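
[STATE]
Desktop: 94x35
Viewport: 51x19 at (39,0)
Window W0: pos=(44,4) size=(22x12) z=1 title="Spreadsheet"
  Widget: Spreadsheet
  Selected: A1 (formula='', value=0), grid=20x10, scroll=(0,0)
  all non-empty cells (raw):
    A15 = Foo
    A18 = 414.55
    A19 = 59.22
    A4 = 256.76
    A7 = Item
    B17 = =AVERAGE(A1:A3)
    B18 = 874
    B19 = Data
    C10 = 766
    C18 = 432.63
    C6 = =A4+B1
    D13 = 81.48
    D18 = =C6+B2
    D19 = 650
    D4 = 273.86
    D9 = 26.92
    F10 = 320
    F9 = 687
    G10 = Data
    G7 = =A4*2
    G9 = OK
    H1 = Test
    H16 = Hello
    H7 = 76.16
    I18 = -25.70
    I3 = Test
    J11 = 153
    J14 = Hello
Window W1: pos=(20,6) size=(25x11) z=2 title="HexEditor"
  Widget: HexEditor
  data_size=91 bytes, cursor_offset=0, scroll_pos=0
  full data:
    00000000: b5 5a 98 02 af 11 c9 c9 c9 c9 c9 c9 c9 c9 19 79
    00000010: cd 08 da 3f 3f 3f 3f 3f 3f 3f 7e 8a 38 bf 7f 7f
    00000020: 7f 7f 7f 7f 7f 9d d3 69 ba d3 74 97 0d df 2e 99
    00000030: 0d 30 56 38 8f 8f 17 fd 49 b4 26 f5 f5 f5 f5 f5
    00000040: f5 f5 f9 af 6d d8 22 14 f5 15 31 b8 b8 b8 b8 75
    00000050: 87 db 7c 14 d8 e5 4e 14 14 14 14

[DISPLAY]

                                                   
                                                   
                                                   
                                                   
     ┏━━━━━━━━━━━━━━━━━━━━┓                        
     ┃ Spreadsheet        ┃                        
━━━━━┓────────────────────┨                        
     ┃A1:                 ┃                        
─────┨       A       B    ┃                        
 02 a┃--------------------┃                        
 3f 3┃  1      [0]       0┃                        
 7f 7┃  2        0       0┃                        
 38 8┃  3        0       0┃                        
 af 6┃  4   256.76       0┃                        
 14 d┃  5        0       0┃                        
     ┃━━━━━━━━━━━━━━━━━━━━┛                        
━━━━━┛                                             
                                                   
                                                   


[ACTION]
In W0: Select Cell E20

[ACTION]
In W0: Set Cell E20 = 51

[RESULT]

                                                   
                                                   
                                                   
                                                   
     ┏━━━━━━━━━━━━━━━━━━━━┓                        
     ┃ Spreadsheet        ┃                        
━━━━━┓────────────────────┨                        
     ┃E20: 51             ┃                        
─────┨       A       B    ┃                        
 02 a┃--------------------┃                        
 3f 3┃  1        0       0┃                        
 7f 7┃  2        0       0┃                        
 38 8┃  3        0       0┃                        
 af 6┃  4   256.76       0┃                        
 14 d┃  5        0       0┃                        
     ┃━━━━━━━━━━━━━━━━━━━━┛                        
━━━━━┛                                             
                                                   
                                                   


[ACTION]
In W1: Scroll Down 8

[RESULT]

                                                   
                                                   
                                                   
                                                   
     ┏━━━━━━━━━━━━━━━━━━━━┓                        
     ┃ Spreadsheet        ┃                        
━━━━━┓────────────────────┨                        
     ┃E20: 51             ┃                        
─────┨       A       B    ┃                        
 14 d┃--------------------┃                        
     ┃  1        0       0┃                        
     ┃  2        0       0┃                        
     ┃  3        0       0┃                        
     ┃  4   256.76       0┃                        
     ┃  5        0       0┃                        
     ┃━━━━━━━━━━━━━━━━━━━━┛                        
━━━━━┛                                             
                                                   
                                                   


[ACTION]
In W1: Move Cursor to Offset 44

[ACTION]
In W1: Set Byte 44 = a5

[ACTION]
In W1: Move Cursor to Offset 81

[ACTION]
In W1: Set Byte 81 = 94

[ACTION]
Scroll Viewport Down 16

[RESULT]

━━━━━┛                                             
                                                   
                                                   
                                                   
                                                   
                                                   
                                                   
                                                   
                                                   
                                                   
                                                   
                                                   
                                                   
                                                   
                                                   
                                                   
                                                   
                                                   
                                                   


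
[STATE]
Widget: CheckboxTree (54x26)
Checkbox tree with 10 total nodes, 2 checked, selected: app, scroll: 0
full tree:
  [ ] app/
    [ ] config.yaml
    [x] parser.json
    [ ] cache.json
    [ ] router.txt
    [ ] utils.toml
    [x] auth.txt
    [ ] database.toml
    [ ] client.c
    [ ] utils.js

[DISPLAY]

>[-] app/                                             
   [ ] config.yaml                                    
   [x] parser.json                                    
   [ ] cache.json                                     
   [ ] router.txt                                     
   [ ] utils.toml                                     
   [x] auth.txt                                       
   [ ] database.toml                                  
   [ ] client.c                                       
   [ ] utils.js                                       
                                                      
                                                      
                                                      
                                                      
                                                      
                                                      
                                                      
                                                      
                                                      
                                                      
                                                      
                                                      
                                                      
                                                      
                                                      
                                                      


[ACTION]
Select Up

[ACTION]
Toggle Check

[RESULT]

>[x] app/                                             
   [x] config.yaml                                    
   [x] parser.json                                    
   [x] cache.json                                     
   [x] router.txt                                     
   [x] utils.toml                                     
   [x] auth.txt                                       
   [x] database.toml                                  
   [x] client.c                                       
   [x] utils.js                                       
                                                      
                                                      
                                                      
                                                      
                                                      
                                                      
                                                      
                                                      
                                                      
                                                      
                                                      
                                                      
                                                      
                                                      
                                                      
                                                      


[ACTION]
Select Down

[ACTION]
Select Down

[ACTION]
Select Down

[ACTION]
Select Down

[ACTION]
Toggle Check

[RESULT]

 [-] app/                                             
   [x] config.yaml                                    
   [x] parser.json                                    
   [x] cache.json                                     
>  [ ] router.txt                                     
   [x] utils.toml                                     
   [x] auth.txt                                       
   [x] database.toml                                  
   [x] client.c                                       
   [x] utils.js                                       
                                                      
                                                      
                                                      
                                                      
                                                      
                                                      
                                                      
                                                      
                                                      
                                                      
                                                      
                                                      
                                                      
                                                      
                                                      
                                                      


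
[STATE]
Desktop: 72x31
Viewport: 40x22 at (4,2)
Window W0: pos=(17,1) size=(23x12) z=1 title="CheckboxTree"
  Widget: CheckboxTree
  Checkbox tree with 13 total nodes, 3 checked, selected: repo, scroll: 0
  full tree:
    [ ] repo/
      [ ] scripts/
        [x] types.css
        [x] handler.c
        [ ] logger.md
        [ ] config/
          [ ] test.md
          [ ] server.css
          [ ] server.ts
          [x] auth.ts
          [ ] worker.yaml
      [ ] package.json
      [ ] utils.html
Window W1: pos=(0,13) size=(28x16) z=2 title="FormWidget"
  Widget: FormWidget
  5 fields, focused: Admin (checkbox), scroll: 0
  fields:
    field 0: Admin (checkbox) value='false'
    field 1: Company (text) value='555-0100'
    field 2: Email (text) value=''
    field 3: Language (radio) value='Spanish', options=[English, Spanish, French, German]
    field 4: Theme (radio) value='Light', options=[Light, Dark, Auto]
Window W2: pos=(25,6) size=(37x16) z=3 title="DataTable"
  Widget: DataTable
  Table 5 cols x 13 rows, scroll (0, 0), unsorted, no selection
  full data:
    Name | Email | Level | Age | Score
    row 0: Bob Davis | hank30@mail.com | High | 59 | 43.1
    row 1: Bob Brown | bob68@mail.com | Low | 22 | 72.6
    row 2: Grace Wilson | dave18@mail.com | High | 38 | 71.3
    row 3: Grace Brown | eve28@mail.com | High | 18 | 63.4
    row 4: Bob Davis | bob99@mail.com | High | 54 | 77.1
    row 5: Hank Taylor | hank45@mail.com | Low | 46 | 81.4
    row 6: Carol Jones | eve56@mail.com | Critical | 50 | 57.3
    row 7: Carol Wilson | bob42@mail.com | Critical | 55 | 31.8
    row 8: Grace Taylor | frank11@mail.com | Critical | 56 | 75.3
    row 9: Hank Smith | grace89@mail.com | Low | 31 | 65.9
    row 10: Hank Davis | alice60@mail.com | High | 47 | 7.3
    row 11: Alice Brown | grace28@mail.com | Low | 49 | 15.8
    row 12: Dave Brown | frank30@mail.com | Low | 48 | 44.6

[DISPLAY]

             ┃ CheckboxTree        ┃    
             ┠─────────────────────┨    
             ┃>[-] repo/           ┃    
             ┃   [-] scripts/      ┃    
             ┃     [x┏━━━━━━━━━━━━━━━━━━
             ┃     [x┃ DataTable        
             ┃     [ ┠──────────────────
             ┃     [-┃Name        │Email
             ┃       ┃────────────┼─────
             ┃       ┃Bob Davis   │hank3
             ┗━━━━━━━┃Bob Brown   │bob68
━━━━━━━━━━━━━━━━━━━━━┃Grace Wilson│dave1
rmWidget             ┃Grace Brown │eve28
─────────────────────┃Bob Davis   │bob99
dmin:      [ ]       ┃Hank Taylor │hank4
ompany:    [555-0100 ┃Carol Jones │eve56
mail:      [         ┃Carol Wilson│bob42
anguage:   ( ) Englis┃Grace Taylor│frank
heme:      (●) Light ┃Hank Smith  │grace
                     ┗━━━━━━━━━━━━━━━━━━
                       ┃                
                       ┃                


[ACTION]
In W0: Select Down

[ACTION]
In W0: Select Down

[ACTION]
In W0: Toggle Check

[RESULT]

             ┃ CheckboxTree        ┃    
             ┠─────────────────────┨    
             ┃ [-] repo/           ┃    
             ┃   [-] scripts/      ┃    
             ┃>    [ ┏━━━━━━━━━━━━━━━━━━
             ┃     [x┃ DataTable        
             ┃     [ ┠──────────────────
             ┃     [-┃Name        │Email
             ┃       ┃────────────┼─────
             ┃       ┃Bob Davis   │hank3
             ┗━━━━━━━┃Bob Brown   │bob68
━━━━━━━━━━━━━━━━━━━━━┃Grace Wilson│dave1
rmWidget             ┃Grace Brown │eve28
─────────────────────┃Bob Davis   │bob99
dmin:      [ ]       ┃Hank Taylor │hank4
ompany:    [555-0100 ┃Carol Jones │eve56
mail:      [         ┃Carol Wilson│bob42
anguage:   ( ) Englis┃Grace Taylor│frank
heme:      (●) Light ┃Hank Smith  │grace
                     ┗━━━━━━━━━━━━━━━━━━
                       ┃                
                       ┃                


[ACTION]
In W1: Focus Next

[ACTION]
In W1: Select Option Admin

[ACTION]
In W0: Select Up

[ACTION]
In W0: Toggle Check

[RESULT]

             ┃ CheckboxTree        ┃    
             ┠─────────────────────┨    
             ┃ [-] repo/           ┃    
             ┃>  [x] scripts/      ┃    
             ┃     [x┏━━━━━━━━━━━━━━━━━━
             ┃     [x┃ DataTable        
             ┃     [x┠──────────────────
             ┃     [x┃Name        │Email
             ┃       ┃────────────┼─────
             ┃       ┃Bob Davis   │hank3
             ┗━━━━━━━┃Bob Brown   │bob68
━━━━━━━━━━━━━━━━━━━━━┃Grace Wilson│dave1
rmWidget             ┃Grace Brown │eve28
─────────────────────┃Bob Davis   │bob99
dmin:      [ ]       ┃Hank Taylor │hank4
ompany:    [555-0100 ┃Carol Jones │eve56
mail:      [         ┃Carol Wilson│bob42
anguage:   ( ) Englis┃Grace Taylor│frank
heme:      (●) Light ┃Hank Smith  │grace
                     ┗━━━━━━━━━━━━━━━━━━
                       ┃                
                       ┃                


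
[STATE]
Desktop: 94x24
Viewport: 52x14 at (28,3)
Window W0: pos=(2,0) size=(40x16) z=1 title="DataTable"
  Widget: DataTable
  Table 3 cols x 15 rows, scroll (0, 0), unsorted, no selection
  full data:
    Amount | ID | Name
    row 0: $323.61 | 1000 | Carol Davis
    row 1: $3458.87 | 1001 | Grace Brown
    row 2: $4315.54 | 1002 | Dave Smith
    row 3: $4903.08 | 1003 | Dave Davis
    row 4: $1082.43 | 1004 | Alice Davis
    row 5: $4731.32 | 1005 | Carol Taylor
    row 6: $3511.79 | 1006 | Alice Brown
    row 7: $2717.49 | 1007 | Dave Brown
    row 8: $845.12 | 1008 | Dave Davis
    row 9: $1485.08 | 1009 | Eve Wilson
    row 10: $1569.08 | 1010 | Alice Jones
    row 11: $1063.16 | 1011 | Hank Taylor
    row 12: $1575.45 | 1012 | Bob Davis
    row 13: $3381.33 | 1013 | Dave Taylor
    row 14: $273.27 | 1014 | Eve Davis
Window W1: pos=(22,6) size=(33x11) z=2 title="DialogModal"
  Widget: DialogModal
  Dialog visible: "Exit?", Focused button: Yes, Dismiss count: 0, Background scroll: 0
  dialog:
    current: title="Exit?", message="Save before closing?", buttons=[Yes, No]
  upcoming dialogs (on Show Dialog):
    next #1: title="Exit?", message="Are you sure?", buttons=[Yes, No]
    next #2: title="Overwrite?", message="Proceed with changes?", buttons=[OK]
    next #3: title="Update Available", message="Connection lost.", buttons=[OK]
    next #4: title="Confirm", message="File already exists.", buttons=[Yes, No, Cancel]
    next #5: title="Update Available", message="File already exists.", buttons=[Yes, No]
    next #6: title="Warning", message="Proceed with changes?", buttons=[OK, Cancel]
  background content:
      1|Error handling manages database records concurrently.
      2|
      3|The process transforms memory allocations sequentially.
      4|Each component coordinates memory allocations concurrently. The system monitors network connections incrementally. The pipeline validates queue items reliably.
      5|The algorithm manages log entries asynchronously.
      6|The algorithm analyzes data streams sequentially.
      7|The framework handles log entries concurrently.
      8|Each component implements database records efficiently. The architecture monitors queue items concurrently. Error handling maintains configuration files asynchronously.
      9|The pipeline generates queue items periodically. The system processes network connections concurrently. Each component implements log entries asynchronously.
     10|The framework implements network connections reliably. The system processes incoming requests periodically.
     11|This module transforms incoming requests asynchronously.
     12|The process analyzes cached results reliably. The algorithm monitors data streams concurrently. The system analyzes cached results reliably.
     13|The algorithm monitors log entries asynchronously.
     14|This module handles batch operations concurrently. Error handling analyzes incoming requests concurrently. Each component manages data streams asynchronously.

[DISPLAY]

             ┃                                      
─            ┃                                      
             ┃                                      
━━━━━━━━━━━━━━━━━━━━━━━━━━┓                         
ogModal                   ┃                         
──────────────────────────┨                         
 handling manages database┃                         
─────────────────────┐    ┃                         
       Exit?         │ry a┃                         
Save before closing? │memo┃                         
     [Yes]  No       │ntri┃                         
─────────────────────┘ str┃                         
ramework handles log entri┃                         
━━━━━━━━━━━━━━━━━━━━━━━━━━┛                         


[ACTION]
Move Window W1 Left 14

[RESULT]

             ┃                                      
─            ┃                                      
             ┃                                      
━━━━━━━━━━━━┓┃                                      
            ┃┃                                      
────────────┨┃                                      
ges database┃┃                                      
───────┐    ┃┃                                      
       │ry a┃┃                                      
osing? │memo┃┃                                      
       │ntri┃┃                                      
───────┘ str┃┃                                      
es log entri┃┛                                      
━━━━━━━━━━━━┛                                       


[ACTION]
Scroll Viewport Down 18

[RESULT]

───────┐    ┃┃                                      
       │ry a┃┃                                      
osing? │memo┃┃                                      
       │ntri┃┃                                      
───────┘ str┃┃                                      
es log entri┃┛                                      
━━━━━━━━━━━━┛                                       
                                                    
                                                    
                                                    
                                                    
                                                    
                                                    
                                                    


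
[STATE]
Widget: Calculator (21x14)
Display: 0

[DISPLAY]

                    0
┌───┬───┬───┬───┐    
│ 7 │ 8 │ 9 │ ÷ │    
├───┼───┼───┼───┤    
│ 4 │ 5 │ 6 │ × │    
├───┼───┼───┼───┤    
│ 1 │ 2 │ 3 │ - │    
├───┼───┼───┼───┤    
│ 0 │ . │ = │ + │    
├───┼───┼───┼───┤    
│ C │ MC│ MR│ M+│    
└───┴───┴───┴───┘    
                     
                     


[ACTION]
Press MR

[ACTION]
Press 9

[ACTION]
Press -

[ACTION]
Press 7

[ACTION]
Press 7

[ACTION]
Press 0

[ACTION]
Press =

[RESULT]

                 -761
┌───┬───┬───┬───┐    
│ 7 │ 8 │ 9 │ ÷ │    
├───┼───┼───┼───┤    
│ 4 │ 5 │ 6 │ × │    
├───┼───┼───┼───┤    
│ 1 │ 2 │ 3 │ - │    
├───┼───┼───┼───┤    
│ 0 │ . │ = │ + │    
├───┼───┼───┼───┤    
│ C │ MC│ MR│ M+│    
└───┴───┴───┴───┘    
                     
                     


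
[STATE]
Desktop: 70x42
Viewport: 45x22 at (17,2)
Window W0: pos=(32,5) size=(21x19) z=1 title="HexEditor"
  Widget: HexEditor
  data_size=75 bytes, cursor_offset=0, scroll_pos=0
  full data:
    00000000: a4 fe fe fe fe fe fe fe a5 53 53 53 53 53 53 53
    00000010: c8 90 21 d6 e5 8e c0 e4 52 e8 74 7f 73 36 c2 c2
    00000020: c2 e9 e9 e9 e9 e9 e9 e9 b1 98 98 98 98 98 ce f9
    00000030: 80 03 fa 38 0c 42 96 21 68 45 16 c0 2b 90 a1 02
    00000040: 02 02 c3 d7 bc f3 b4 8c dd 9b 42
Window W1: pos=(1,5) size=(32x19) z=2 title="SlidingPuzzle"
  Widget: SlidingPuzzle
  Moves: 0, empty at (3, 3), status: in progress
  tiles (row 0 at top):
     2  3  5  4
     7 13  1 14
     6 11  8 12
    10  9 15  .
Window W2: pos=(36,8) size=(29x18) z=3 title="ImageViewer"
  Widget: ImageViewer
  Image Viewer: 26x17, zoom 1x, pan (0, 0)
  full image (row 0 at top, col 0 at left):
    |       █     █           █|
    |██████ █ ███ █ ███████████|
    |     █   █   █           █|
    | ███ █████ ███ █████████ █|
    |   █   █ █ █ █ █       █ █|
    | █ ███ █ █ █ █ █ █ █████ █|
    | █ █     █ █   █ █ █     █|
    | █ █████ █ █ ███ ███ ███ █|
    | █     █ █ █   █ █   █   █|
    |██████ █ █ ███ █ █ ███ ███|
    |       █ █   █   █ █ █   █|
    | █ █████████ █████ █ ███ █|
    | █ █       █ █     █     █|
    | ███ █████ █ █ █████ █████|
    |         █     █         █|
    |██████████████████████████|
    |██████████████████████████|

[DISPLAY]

                                             
                                             
                                             
━━━━━━━━━━━━━━━┓━━━━━━━━━━━━━━━━━━━┓         
               ┃ HexEditor         ┃         
───────────────┨───────────────────┨         
┬────┐         ┃000┏━━━━━━━━━━━━━━━━━━━━━━━━━
│  4 │         ┃000┃ ImageViewer             
┼────┤         ┃000┠─────────────────────────
│ 14 │         ┃000┃       █     █           
┼────┤         ┃000┃██████ █ ███ █ ██████████
│ 12 │         ┃   ┃     █   █   █           
┼────┤         ┃   ┃ ███ █████ ███ █████████ 
│    │         ┃   ┃   █   █ █ █ █ █       █ 
┴────┘         ┃   ┃ █ ███ █ █ █ █ █ █ █████ 
               ┃   ┃ █ █     █ █   █ █ █     
               ┃   ┃ █ █████ █ █ ███ ███ ███ 
               ┃   ┃ █     █ █ █   █ █   █   
               ┃   ┃██████ █ █ ███ █ █ ███ ██
               ┃   ┃       █ █   █   █ █ █   
               ┃   ┃ █ █████████ █████ █ ███ 
━━━━━━━━━━━━━━━┛━━━┃ █ █       █ █     █     


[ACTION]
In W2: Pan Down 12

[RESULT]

                                             
                                             
                                             
━━━━━━━━━━━━━━━┓━━━━━━━━━━━━━━━━━━━┓         
               ┃ HexEditor         ┃         
───────────────┨───────────────────┨         
┬────┐         ┃000┏━━━━━━━━━━━━━━━━━━━━━━━━━
│  4 │         ┃000┃ ImageViewer             
┼────┤         ┃000┠─────────────────────────
│ 14 │         ┃000┃ █ █       █ █     █     
┼────┤         ┃000┃ ███ █████ █ █ █████ ████
│ 12 │         ┃   ┃         █     █         
┼────┤         ┃   ┃█████████████████████████
│    │         ┃   ┃█████████████████████████
┴────┘         ┃   ┃                         
               ┃   ┃                         
               ┃   ┃                         
               ┃   ┃                         
               ┃   ┃                         
               ┃   ┃                         
               ┃   ┃                         
━━━━━━━━━━━━━━━┛━━━┃                         


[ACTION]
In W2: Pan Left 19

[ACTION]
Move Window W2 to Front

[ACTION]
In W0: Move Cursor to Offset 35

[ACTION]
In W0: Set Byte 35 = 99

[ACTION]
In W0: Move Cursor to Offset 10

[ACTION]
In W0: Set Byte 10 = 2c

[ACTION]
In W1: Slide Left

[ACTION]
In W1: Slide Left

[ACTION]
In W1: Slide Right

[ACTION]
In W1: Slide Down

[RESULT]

                                             
                                             
                                             
━━━━━━━━━━━━━━━┓━━━━━━━━━━━━━━━━━━━┓         
               ┃ HexEditor         ┃         
───────────────┨───────────────────┨         
┬────┐         ┃000┏━━━━━━━━━━━━━━━━━━━━━━━━━
│  4 │         ┃000┃ ImageViewer             
┼────┤         ┃000┠─────────────────────────
│ 14 │         ┃000┃ █ █       █ █     █     
┼────┤         ┃000┃ ███ █████ █ █ █████ ████
│ 12 │         ┃   ┃         █     █         
┼────┤         ┃   ┃█████████████████████████
│ 15 │         ┃   ┃█████████████████████████
┴────┘         ┃   ┃                         
               ┃   ┃                         
               ┃   ┃                         
               ┃   ┃                         
               ┃   ┃                         
               ┃   ┃                         
               ┃   ┃                         
━━━━━━━━━━━━━━━┛━━━┃                         


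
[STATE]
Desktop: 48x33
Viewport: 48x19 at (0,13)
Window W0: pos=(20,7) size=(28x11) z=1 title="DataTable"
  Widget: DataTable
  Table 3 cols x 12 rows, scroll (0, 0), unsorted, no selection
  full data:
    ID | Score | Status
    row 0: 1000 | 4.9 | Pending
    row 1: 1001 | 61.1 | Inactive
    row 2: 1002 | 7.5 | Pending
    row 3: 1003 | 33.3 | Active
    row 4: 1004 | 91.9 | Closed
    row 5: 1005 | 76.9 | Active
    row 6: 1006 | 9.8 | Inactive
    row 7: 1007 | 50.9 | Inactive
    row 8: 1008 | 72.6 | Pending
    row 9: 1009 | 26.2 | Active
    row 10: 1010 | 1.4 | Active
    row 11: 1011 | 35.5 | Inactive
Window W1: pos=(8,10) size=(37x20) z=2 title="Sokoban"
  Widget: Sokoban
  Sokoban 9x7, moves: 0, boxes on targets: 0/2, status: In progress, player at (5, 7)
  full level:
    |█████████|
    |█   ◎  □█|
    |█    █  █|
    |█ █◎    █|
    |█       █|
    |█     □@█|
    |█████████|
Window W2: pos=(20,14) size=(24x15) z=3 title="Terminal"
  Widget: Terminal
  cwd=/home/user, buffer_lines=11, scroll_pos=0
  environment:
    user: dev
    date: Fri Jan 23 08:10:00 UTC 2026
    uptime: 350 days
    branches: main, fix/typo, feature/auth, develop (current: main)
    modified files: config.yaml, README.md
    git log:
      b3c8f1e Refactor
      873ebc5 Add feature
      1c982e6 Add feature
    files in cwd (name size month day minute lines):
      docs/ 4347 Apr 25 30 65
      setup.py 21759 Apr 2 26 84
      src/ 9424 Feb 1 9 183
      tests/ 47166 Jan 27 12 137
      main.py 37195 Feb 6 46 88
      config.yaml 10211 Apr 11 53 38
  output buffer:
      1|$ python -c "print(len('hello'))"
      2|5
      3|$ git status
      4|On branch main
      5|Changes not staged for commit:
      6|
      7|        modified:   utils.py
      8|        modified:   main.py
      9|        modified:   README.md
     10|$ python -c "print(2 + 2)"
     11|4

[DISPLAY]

        ┃█████████                          ┃  ┃
        ┃█   ◎  □█  ┏━━━━━━━━━━━━━━━━━━━━━━┓┃  ┃
        ┃█    █  █  ┃ Terminal             ┃┃  ┃
        ┃█ █◎    █  ┠──────────────────────┨┃  ┃
        ┃█       █  ┃$ python -c "print(len┃┃━━┛
        ┃█     □@█  ┃5                     ┃┃   
        ┃█████████  ┃$ git status          ┃┃   
        ┃Moves: 0  0┃On branch main        ┃┃   
        ┃           ┃Changes not staged for┃┃   
        ┃           ┃                      ┃┃   
        ┃           ┃        modified:   ut┃┃   
        ┃           ┃        modified:   ma┃┃   
        ┃           ┃        modified:   RE┃┃   
        ┃           ┃$ python -c "print(2 +┃┃   
        ┃           ┃4                     ┃┃   
        ┃           ┗━━━━━━━━━━━━━━━━━━━━━━┛┃   
        ┗━━━━━━━━━━━━━━━━━━━━━━━━━━━━━━━━━━━┛   
                                                
                                                


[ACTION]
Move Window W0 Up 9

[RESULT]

        ┃█████████                          ┃   
        ┃█   ◎  □█  ┏━━━━━━━━━━━━━━━━━━━━━━┓┃   
        ┃█    █  █  ┃ Terminal             ┃┃   
        ┃█ █◎    █  ┠──────────────────────┨┃   
        ┃█       █  ┃$ python -c "print(len┃┃   
        ┃█     □@█  ┃5                     ┃┃   
        ┃█████████  ┃$ git status          ┃┃   
        ┃Moves: 0  0┃On branch main        ┃┃   
        ┃           ┃Changes not staged for┃┃   
        ┃           ┃                      ┃┃   
        ┃           ┃        modified:   ut┃┃   
        ┃           ┃        modified:   ma┃┃   
        ┃           ┃        modified:   RE┃┃   
        ┃           ┃$ python -c "print(2 +┃┃   
        ┃           ┃4                     ┃┃   
        ┃           ┗━━━━━━━━━━━━━━━━━━━━━━┛┃   
        ┗━━━━━━━━━━━━━━━━━━━━━━━━━━━━━━━━━━━┛   
                                                
                                                


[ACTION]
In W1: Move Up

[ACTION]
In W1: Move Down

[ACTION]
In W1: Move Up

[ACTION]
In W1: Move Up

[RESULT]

        ┃█████████                          ┃   
        ┃█   ◎  □█  ┏━━━━━━━━━━━━━━━━━━━━━━┓┃   
        ┃█    █  █  ┃ Terminal             ┃┃   
        ┃█ █◎   @█  ┠──────────────────────┨┃   
        ┃█       █  ┃$ python -c "print(len┃┃   
        ┃█     □ █  ┃5                     ┃┃   
        ┃█████████  ┃$ git status          ┃┃   
        ┃Moves: 4  0┃On branch main        ┃┃   
        ┃           ┃Changes not staged for┃┃   
        ┃           ┃                      ┃┃   
        ┃           ┃        modified:   ut┃┃   
        ┃           ┃        modified:   ma┃┃   
        ┃           ┃        modified:   RE┃┃   
        ┃           ┃$ python -c "print(2 +┃┃   
        ┃           ┃4                     ┃┃   
        ┃           ┗━━━━━━━━━━━━━━━━━━━━━━┛┃   
        ┗━━━━━━━━━━━━━━━━━━━━━━━━━━━━━━━━━━━┛   
                                                
                                                


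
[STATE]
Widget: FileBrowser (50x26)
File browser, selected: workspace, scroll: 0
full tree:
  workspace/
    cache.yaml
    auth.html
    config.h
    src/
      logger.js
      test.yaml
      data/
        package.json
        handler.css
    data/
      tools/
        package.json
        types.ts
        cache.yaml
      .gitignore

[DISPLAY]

> [-] workspace/                                  
    cache.yaml                                    
    auth.html                                     
    config.h                                      
    [+] src/                                      
    [+] data/                                     
                                                  
                                                  
                                                  
                                                  
                                                  
                                                  
                                                  
                                                  
                                                  
                                                  
                                                  
                                                  
                                                  
                                                  
                                                  
                                                  
                                                  
                                                  
                                                  
                                                  


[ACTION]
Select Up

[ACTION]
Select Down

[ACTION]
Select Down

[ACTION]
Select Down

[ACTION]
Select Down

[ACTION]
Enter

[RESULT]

  [-] workspace/                                  
    cache.yaml                                    
    auth.html                                     
    config.h                                      
  > [-] src/                                      
      logger.js                                   
      test.yaml                                   
      [+] data/                                   
    [+] data/                                     
                                                  
                                                  
                                                  
                                                  
                                                  
                                                  
                                                  
                                                  
                                                  
                                                  
                                                  
                                                  
                                                  
                                                  
                                                  
                                                  
                                                  


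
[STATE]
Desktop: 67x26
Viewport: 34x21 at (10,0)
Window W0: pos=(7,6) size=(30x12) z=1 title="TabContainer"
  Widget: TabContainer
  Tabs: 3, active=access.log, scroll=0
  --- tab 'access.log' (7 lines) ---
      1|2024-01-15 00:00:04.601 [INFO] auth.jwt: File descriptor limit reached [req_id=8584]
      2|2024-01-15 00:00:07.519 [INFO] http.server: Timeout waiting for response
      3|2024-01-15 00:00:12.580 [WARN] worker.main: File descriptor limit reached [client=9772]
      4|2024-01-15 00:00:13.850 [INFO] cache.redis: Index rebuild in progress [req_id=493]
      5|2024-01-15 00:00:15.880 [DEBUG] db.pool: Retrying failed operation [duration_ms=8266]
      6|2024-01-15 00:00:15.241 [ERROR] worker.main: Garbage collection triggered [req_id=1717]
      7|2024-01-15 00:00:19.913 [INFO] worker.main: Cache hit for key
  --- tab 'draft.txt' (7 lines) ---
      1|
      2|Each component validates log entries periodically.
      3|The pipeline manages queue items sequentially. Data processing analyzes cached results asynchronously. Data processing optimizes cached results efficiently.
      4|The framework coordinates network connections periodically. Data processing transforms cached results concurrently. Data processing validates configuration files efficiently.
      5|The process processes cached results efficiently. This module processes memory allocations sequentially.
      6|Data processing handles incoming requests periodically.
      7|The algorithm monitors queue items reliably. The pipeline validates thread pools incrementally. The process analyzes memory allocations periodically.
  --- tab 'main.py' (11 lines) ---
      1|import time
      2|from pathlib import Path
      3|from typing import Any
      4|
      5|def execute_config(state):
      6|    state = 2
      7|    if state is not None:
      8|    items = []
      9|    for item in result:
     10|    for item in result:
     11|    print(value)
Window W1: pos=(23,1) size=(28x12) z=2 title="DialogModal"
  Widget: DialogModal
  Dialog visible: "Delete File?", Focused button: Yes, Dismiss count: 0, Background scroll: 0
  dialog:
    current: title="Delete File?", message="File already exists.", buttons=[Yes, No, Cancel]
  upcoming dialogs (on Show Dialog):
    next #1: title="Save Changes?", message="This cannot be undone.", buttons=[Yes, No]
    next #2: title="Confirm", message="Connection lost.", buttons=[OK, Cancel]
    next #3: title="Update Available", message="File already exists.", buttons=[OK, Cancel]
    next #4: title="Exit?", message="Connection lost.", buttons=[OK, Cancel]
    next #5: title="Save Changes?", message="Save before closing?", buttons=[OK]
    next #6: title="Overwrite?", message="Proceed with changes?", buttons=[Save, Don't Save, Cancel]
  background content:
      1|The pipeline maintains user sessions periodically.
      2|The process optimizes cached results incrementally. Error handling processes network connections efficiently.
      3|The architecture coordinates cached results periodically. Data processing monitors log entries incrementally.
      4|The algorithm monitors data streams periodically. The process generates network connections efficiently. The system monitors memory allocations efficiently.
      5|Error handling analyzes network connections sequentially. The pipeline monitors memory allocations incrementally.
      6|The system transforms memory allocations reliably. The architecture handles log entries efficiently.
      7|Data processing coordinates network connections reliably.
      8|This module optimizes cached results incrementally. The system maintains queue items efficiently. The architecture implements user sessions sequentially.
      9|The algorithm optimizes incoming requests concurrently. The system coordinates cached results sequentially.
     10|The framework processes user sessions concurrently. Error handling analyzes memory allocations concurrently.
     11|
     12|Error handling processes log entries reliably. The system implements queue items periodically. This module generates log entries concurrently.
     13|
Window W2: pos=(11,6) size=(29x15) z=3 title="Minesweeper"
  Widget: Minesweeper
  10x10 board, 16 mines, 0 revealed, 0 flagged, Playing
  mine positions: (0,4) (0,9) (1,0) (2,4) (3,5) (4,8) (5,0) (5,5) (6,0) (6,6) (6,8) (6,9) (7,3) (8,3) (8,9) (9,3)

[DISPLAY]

                                  
             ┏━━━━━━━━━━━━━━━━━━━━
             ┃ DialogModal        
             ┠────────────────────
             ┃The pipeline maintai
             ┃Th┌─────────────────
━┏━━━━━━━━━━━━━━━━━━━━━━━━━━━┓le? 
a┃ Minesweeper               ┃exis
─┠───────────────────────────┨ance
c┃■■■■■■■■■■                 ┃────
─┃■■■■■■■■■■                 ┃coor
2┃■■■■■■■■■■                 ┃mize
2┃■■■■■■■■■■                 ┃━━━━
2┃■■■■■■■■■■                 ┃    
2┃■■■■■■■■■■                 ┃    
2┃■■■■■■■■■■                 ┃    
2┃■■■■■■■■■■                 ┃    
━┃■■■■■■■■■■                 ┃    
 ┃■■■■■■■■■■                 ┃    
 ┃                           ┃    
 ┗━━━━━━━━━━━━━━━━━━━━━━━━━━━┛    


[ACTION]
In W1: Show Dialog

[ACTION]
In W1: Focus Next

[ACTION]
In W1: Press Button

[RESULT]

                                  
             ┏━━━━━━━━━━━━━━━━━━━━
             ┃ DialogModal        
             ┠────────────────────
             ┃The pipeline maintai
             ┃The process optimize
━┏━━━━━━━━━━━━━━━━━━━━━━━━━━━┓ coo
a┃ Minesweeper               ┃nito
─┠───────────────────────────┨naly
c┃■■■■■■■■■■                 ┃form
─┃■■■■■■■■■■                 ┃coor
2┃■■■■■■■■■■                 ┃mize
2┃■■■■■■■■■■                 ┃━━━━
2┃■■■■■■■■■■                 ┃    
2┃■■■■■■■■■■                 ┃    
2┃■■■■■■■■■■                 ┃    
2┃■■■■■■■■■■                 ┃    
━┃■■■■■■■■■■                 ┃    
 ┃■■■■■■■■■■                 ┃    
 ┃                           ┃    
 ┗━━━━━━━━━━━━━━━━━━━━━━━━━━━┛    


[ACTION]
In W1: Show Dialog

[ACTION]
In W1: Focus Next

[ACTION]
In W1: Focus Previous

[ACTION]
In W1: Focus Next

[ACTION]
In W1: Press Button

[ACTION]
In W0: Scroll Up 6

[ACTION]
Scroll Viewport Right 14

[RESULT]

                                  
━━━━━━━━━━━━━━━━━━━━━━━━━━┓       
 DialogModal              ┃       
──────────────────────────┨       
The pipeline maintains use┃       
The process optimizes cach┃       
━━━━━━━━━━━━━━━┓ coordinat┃       
               ┃nitors dat┃       
───────────────┨nalyzes ne┃       
               ┃forms memo┃       
               ┃coordinate┃       
               ┃mizes cach┃       
               ┃━━━━━━━━━━┛       
               ┃                  
               ┃                  
               ┃                  
               ┃                  
               ┃                  
               ┃                  
               ┃                  
━━━━━━━━━━━━━━━┛                  
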